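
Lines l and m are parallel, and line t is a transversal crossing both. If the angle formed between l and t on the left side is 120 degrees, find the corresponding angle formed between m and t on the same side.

Corresponding angles are equal: 120 degrees.

120 degrees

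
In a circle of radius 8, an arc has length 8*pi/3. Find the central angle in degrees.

The full circumference is 2πr = 16*pi.
The arc is 8*pi/3 / 16*pi = 1/6 of the full circle.
So the central angle = 1/6 × 360° = 60°.

60°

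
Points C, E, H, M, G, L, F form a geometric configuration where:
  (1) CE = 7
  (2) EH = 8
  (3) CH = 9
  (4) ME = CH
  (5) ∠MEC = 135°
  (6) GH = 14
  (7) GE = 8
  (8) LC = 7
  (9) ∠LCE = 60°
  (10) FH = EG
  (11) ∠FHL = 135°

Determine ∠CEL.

Step 1: By the law of cosines on triangle ECL: EL² = 7² + 7² − 2·7·7·cos(60°) = 49, so EL = 7.
Step 2: By the inverse law of cosines on triangle CEL: cos(∠CEL) = (7² + 7² − 7²) / (2·7·7) = 49/98 = 0.5, so ∠CEL = 60°.

Therefore, the measure of angle ∠CEL = 60°.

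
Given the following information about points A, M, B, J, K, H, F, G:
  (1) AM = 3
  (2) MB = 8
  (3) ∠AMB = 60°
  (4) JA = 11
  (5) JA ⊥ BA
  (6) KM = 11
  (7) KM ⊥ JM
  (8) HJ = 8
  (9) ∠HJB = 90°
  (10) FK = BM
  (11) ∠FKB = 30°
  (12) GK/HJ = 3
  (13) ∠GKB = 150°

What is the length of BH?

Step 1: By the law of cosines on triangle BMA: BA² = 8² + 3² − 2·8·3·cos(60°) = 49, so BA = 7.
Step 2: By the law of cosines on triangle BAJ: BJ² = 7² + 11² − 2·7·11·cos(90°) = 170, so BJ = √170.
Step 3: By the law of cosines on triangle BJH: BH² = √170² + 8² − 2·√170·8·cos(90°) = 234, so BH = 3·√26.

Therefore, the length of BH = 3·√26.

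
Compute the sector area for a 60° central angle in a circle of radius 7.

Sector area = πr² × θ/360
= π × 7² × 1/6
= π × 49 × 1/6
= 49*pi/6

49*pi/6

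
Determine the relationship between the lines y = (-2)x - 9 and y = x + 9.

Slope of line 1: m1 = -2
Slope of line 2: m2 = 1
m1 != m2 (-2 != 1), so not parallel.
m1 * m2 = (-2) * (1) = -2 != -1, so not perpendicular.
The lines are neither parallel nor perpendicular.

Neither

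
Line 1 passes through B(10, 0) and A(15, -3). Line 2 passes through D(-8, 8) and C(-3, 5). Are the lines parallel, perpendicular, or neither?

Slope of line 1: m1 = (-3 - 0)/(15 - 10) = -3/5 = -3/5
Slope of line 2: m2 = (5 - 8)/(-3 - -8) = -3/5 = -3/5
Two lines are parallel if and only if they have equal slopes (or both are vertical).
Here m1 = m2 = -3/5, confirming the lines are parallel.

Parallel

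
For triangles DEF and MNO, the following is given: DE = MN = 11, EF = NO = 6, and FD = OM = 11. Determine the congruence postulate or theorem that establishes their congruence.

The given information matches SSS: All three pairs of corresponding sides are equal (Side-Side-Side).

SSS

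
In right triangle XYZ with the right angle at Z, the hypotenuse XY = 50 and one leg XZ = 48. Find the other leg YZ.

Rearranging the Pythagorean theorem to solve for the unknown leg:
leg^2 = hypotenuse^2 - known_leg^2 = 2500 - 2304 = 196
leg = sqrt(196) = 14.

14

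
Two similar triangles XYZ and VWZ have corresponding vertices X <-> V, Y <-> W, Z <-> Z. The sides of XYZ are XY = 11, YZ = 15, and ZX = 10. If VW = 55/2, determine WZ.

Since the triangles are similar, the ratio of corresponding sides is constant.
Scale factor k = VW / XY = 55/2 / 11 = 5/2
WZ = k * YZ = 5/2 * 15 = 75/2

75/2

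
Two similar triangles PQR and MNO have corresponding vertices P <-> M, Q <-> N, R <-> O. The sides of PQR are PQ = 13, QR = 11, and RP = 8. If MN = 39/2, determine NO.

k = 39/2/13 = 3/2. NO = 3/2 * 11 = 33/2.

33/2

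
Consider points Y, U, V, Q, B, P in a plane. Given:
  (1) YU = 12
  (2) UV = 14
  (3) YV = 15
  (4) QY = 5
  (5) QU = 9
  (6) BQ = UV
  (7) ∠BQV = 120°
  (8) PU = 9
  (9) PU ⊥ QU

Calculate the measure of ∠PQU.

Step 1: By the law of cosines on triangle QUP: QP² = 9² + 9² − 2·9·9·cos(90°) = 162, so QP = 9·√2.
Step 2: By the inverse law of cosines on triangle PQU: cos(∠PQU) = ((9·√2)² + 9² − 9²) / (2·9·√2·9) = 162/229.1 = 0.7071, so ∠PQU = 45°.

Therefore, the measure of angle ∠PQU = 45°.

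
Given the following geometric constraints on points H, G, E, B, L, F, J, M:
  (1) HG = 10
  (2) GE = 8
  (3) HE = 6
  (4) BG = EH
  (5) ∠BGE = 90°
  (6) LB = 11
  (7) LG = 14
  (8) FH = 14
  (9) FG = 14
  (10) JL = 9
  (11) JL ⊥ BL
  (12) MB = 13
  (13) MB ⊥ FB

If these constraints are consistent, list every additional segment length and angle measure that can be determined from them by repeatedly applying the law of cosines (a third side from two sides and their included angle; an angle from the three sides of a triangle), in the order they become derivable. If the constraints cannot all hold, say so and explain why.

The constraints are consistent. Derivable facts, in order:
After 1 step:
- BJ ≈ 14.21
- EB = 10
- ∠BGL = 48.65°
- ∠BLG = 24.17°
- ∠EGH = 36.87°
- ∠EHG = 53.13°
- ∠FGH = 69.08°
- ∠FHG = 69.08°
- ∠GBL = 107.18°
- ∠GEH = 90°
- ∠GFH = 41.85°
After 2 steps:
- ∠BEG = 36.87°
- ∠BJL = 50.71°
- ∠EBG = 53.13°
- ∠JBL = 39.29°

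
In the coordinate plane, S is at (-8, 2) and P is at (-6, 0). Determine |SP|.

The horizontal distance is |-6 - -8| = 2 and the vertical distance is |0 - 2| = 2.
By the Pythagorean theorem, d = sqrt(2^2 + 2^2) = sqrt(8) = 2*sqrt(2).

2*sqrt(2)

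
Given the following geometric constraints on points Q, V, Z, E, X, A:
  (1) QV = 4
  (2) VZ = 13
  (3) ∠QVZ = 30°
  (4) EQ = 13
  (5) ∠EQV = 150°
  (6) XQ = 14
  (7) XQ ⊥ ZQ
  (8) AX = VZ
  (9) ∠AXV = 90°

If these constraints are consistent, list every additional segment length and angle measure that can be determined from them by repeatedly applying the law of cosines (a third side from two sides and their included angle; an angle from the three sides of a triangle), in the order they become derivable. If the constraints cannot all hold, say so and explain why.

The constraints are consistent. Derivable facts, in order:
After 1 step:
- QZ ≈ 9.74
- VE ≈ 16.59
After 2 steps:
- ZX ≈ 17.06
- ∠EVQ = 23.07°
- ∠QEV = 6.93°
- ∠QZV = 11.85°
- ∠VQZ = 138.15°
After 3 steps:
- ∠QXZ = 34.84°
- ∠QZX = 55.16°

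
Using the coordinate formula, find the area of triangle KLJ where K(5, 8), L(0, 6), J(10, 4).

The Shoelace formula computes the area from vertex coordinates by summing cross products.
For vertices (5,8), (0,6), (10,4):
Signed sum = 5*6 - 0*8 + 0*4 - 10*6 + 10*8 - 5*4
= 30 + -60 + 60 = 30
Area = (1/2)|30| = 15.

15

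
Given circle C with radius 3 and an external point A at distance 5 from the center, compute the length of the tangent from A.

The tangent, radius, and line from the external point to the center form a right triangle.
The right angle is where the tangent meets the radius.
By the Pythagorean theorem: tangent² + 3² = 5²
tangent² = 25 - 9 = 16
tangent = 4

4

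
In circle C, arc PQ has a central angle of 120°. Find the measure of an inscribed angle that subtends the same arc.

An inscribed angle intercepts an arc from a point on the circle, while the central angle intercepts the same arc from the center.
The inscribed angle is always half the central angle: 120° / 2 = 60°.

60°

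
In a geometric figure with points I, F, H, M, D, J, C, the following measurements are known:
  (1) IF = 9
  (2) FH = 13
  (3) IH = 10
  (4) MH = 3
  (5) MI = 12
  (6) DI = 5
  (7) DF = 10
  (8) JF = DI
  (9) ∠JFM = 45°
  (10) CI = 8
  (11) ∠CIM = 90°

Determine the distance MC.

Step 1: By the law of cosines on triangle MIC: MC² = 12² + 8² − 2·12·8·cos(90°) = 208, so MC = 4·√13.

Therefore, the length of MC = 4·√13.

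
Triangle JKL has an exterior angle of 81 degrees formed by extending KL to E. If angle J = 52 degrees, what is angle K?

angle K = 81 - 52 = 29 degrees (exterior angle theorem).

29 degrees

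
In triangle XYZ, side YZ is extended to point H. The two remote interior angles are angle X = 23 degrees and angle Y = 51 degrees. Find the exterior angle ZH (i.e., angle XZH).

The interior angle at Z is 180 - 23 - 51 = 106 degrees.
The exterior angle and interior angle at Z are supplementary:
Exterior angle = 180 - 106 = 74 degrees.

74 degrees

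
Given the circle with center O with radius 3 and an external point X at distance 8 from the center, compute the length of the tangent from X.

Let T be the point of tangency. Then OT ⊥ XT (radius ⊥ tangent).
In right triangle OTX: OX² = OT² + XT²
8² = 3² + XT²
XT² = 55, XT = sqrt(55)

sqrt(55)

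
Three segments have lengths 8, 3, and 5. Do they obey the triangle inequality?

Check the triangle inequality: 3 + 5 = 8 ≤ 8.
Since the sum of two sides does not exceed the third, no triangle can be formed.

No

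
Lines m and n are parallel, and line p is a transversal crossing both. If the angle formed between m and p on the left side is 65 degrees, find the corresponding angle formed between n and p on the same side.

Corresponding angles formed by parallel lines and a transversal are equal.
The given angle is 65 degrees.
The corresponding angle = 65 degrees.

65 degrees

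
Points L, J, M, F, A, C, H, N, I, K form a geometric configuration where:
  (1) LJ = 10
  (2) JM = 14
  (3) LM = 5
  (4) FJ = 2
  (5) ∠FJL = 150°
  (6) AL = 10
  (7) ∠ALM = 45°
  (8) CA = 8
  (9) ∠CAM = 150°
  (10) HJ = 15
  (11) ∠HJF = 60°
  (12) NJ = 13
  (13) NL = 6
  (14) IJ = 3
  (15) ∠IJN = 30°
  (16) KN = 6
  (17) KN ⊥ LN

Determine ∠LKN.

Step 1: By the law of cosines on triangle KNL: KL² = 6² + 6² − 2·6·6·cos(90°) = 72, so KL = 6·√2.
Step 2: By the inverse law of cosines on triangle LKN: cos(∠LKN) = ((6·√2)² + 6² − 6²) / (2·6·√2·6) = 72/101.82 = 0.7071, so ∠LKN = 45°.

Therefore, the measure of angle ∠LKN = 45°.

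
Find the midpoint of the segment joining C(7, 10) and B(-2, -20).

M = ((x₁ + x₂)/2, (y₁ + y₂)/2)
= ((7 + -2)/2, (10 + -20)/2)
= (5/2, -10/2) = (5/2, -5)

(5/2, -5)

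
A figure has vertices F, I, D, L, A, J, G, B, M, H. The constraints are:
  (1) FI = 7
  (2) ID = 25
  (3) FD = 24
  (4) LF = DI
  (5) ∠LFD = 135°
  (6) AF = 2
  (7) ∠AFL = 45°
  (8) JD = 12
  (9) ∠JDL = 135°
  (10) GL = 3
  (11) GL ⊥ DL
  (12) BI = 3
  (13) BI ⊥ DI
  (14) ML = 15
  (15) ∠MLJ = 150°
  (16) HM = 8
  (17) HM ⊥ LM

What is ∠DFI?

Step 1: By the inverse law of cosines on triangle DFI: cos(∠DFI) = (24² + 7² − 25²) / (2·24·7) = 0/336 = 0, so ∠DFI = 90°.

Therefore, the measure of angle ∠DFI = 90°.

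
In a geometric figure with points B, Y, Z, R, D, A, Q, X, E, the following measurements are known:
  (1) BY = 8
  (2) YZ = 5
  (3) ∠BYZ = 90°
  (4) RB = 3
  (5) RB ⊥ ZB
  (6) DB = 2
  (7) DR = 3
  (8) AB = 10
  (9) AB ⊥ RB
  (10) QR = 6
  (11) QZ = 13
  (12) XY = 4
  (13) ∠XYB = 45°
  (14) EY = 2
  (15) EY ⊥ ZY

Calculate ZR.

Step 1: By the law of cosines on triangle ZYB: ZB² = 5² + 8² − 2·5·8·cos(90°) = 89, so ZB = √89.
Step 2: By the law of cosines on triangle ZBR: ZR² = √89² + 3² − 2·√89·3·cos(90°) = 98, so ZR = 7·√2.

Therefore, the length of ZR = 7·√2.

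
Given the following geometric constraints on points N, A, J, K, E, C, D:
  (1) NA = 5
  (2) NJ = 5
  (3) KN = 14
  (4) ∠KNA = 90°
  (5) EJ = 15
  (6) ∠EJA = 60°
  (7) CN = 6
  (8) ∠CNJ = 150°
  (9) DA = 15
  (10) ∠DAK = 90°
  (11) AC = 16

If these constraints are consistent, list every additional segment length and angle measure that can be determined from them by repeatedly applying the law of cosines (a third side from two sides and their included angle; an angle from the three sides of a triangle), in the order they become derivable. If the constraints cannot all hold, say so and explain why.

These constraints are not satisfiable: by the triangle inequality in triangle NAC, (1) NA = 5 and (7) CN = 6 force AC ≤ 5 + 6 = 11, but (11) says AC = 16. No planar figure meets all of them, so nothing further can be derived.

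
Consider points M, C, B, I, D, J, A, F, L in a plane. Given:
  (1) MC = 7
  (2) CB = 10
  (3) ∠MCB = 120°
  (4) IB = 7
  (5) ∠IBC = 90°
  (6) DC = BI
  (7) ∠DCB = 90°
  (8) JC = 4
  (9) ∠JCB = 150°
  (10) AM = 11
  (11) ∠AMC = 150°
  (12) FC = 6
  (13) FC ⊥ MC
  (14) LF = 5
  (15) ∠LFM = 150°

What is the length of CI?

Step 1: By the law of cosines on triangle CBI: CI² = 10² + 7² − 2·10·7·cos(90°) = 149, so CI = √149.

Therefore, the length of CI = √149.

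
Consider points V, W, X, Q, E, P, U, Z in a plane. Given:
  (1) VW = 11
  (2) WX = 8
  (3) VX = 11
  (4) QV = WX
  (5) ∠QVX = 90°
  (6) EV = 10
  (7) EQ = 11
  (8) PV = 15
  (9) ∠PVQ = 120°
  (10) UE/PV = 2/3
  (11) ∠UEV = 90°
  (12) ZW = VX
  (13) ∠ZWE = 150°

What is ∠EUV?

From the given relations: UE = 2/3·PV = 2/3·15 = 10.
Step 1: By the law of cosines on triangle UEV: UV² = 10² + 10² − 2·10·10·cos(90°) = 200, so UV = 10·√2.
Step 2: By the inverse law of cosines on triangle EUV: cos(∠EUV) = (10² + (10·√2)² − 10²) / (2·10·10·√2) = 200/282.84 = 0.7071, so ∠EUV = 45°.

Therefore, the measure of angle ∠EUV = 45°.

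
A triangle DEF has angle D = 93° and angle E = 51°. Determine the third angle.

angle F = 180 - 93 - 51 = 36 degrees.

36 degrees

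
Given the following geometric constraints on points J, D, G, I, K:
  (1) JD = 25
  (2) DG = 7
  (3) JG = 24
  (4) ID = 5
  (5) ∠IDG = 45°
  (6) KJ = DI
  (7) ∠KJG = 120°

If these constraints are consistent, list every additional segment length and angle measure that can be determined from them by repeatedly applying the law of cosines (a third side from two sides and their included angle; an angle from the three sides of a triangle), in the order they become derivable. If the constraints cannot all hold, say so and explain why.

The constraints are consistent. Derivable facts, in order:
After 1 step:
- GI ≈ 4.95
- GK ≈ 26.85
- ∠DGJ = 90°
- ∠DJG = 16.26°
- ∠GDJ = 73.74°
After 2 steps:
- ∠DGI = 45.58°
- ∠DIG = 89.42°
- ∠GKJ = 50.72°
- ∠JGK = 9.28°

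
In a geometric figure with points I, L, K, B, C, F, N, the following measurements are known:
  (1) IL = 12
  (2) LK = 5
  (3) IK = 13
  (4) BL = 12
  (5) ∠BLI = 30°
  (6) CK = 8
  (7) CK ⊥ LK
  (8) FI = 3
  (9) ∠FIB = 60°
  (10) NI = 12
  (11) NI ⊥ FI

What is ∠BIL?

Step 1: By the law of cosines on triangle ILB: IB² = 12² + 12² − 2·12·12·cos(30°) = 38.58, so IB ≈ 6.21.
Step 2: By the inverse law of cosines on triangle BIL: cos(∠BIL) = (6.21² + 12² − 12²) / (2·6.21·12) = 38.58/149.08 = 0.2588, so ∠BIL = 75°.

Therefore, the measure of angle ∠BIL = 75°.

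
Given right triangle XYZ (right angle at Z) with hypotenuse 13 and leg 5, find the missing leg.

YZ = sqrt(13^2 - 5^2) = sqrt(144) = 12

12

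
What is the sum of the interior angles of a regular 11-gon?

The sum of interior angles of an n-sided polygon is (n - 2) * 180.
For n = 11: (11 - 2) * 180 = 9 * 180 = 1620 degrees.

1620 degrees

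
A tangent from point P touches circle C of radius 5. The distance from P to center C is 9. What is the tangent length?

The tangent, radius, and line from the external point to the center form a right triangle.
The right angle is where the tangent meets the radius.
By the Pythagorean theorem: tangent² + 5² = 9²
tangent² = 81 - 25 = 56
tangent = 2*sqrt(14)

2*sqrt(14)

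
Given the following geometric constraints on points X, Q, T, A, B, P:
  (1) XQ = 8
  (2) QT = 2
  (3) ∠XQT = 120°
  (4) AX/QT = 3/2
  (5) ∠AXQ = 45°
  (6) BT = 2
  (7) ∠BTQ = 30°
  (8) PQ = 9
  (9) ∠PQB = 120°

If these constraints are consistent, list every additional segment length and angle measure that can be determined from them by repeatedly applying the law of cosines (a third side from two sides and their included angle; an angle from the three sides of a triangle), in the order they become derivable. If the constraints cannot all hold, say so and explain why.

The constraints are consistent. Derivable facts, in order:
After 1 step:
- QA ≈ 6.25
- QB ≈ 1.04
- XT = 2·√21
After 2 steps:
- BP ≈ 9.56
- ∠AQX = 19.84°
- ∠BQT = 75°
- ∠QAX = 115.16°
- ∠QBT = 75°
- ∠QTX = 49.11°
- ∠QXT = 10.89°
After 3 steps:
- ∠BPQ = 5.38°
- ∠PBQ = 54.62°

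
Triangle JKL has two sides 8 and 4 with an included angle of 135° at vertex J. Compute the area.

Area = (1/2)(8)(4) sin(135°) = (1/2)(8)(4)(sqrt(2)/2) = 8*sqrt(2)

8*sqrt(2)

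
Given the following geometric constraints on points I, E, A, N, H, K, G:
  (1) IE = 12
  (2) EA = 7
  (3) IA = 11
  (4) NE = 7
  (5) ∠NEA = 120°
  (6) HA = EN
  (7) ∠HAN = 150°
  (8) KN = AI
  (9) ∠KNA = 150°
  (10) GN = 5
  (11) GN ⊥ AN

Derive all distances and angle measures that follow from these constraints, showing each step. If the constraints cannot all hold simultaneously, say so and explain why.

The constraints are consistent.

From the given relations:
  HA = EN = 7
  KN = AI = 11

Step 1: From AE = 7, EN = 7, and ∠AEN = 120°, by the law of cosines:
  AN² = AE² + EN² - 2·AE·EN·cos(120°) = 49 + 49 + 49 = 147
  AN = 7·√3

Step 2: From IA = 11, IE = 12, AE = 7, by the inverse law of cosines:
  cos(∠AIE) = (IA² + IE² - AE²) / (2·IA·IE)
  ∠AIE = 35.1°

Step 3: From EA = 7, EI = 12, AI = 11, by the inverse law of cosines:
  cos(∠AEI) = (EA² + EI² - AI²) / (2·EA·EI)
  ∠AEI = 64.62°

Step 4: From AE = 7, AI = 11, EI = 12, by the inverse law of cosines:
  cos(∠EAI) = (AE² + AI² - EI²) / (2·AE·AI)
  ∠EAI = 80.28°

Step 5: From AN = 7·√3, NK = 11, and ∠ANK = 150°, by the law of cosines:
  AK² = AN² + NK² - 2·AN·NK·cos(150°) = 147 + 121 + 231 = 499
  AK ≈ 22.34

Step 6: From AN = 7·√3, NG = 5, and ∠ANG = 90°, by the law of cosines:
  AG² = AN² + NG² - 2·AN·NG·cos(90°) = 147 + 25 - 0 = 172
  AG = 2·√43

Step 7: From NA = 7·√3, AH = 7, and ∠NAH = 150°, by the law of cosines:
  NH² = NA² + AH² - 2·NA·AH·cos(150°) = 147 + 49 + 147 = 343
  NH = 7·√7

Step 8: From AE = 7, AN = 7·√3, EN = 7, by the inverse law of cosines:
  cos(∠EAN) = (AE² + AN² - EN²) / (2·AE·AN)
  ∠EAN = 30°

Step 9: From NA = 7·√3, NE = 7, AE = 7, by the inverse law of cosines:
  cos(∠ANE) = (NA² + NE² - AE²) / (2·NA·NE)
  ∠ANE = 30°

Step 10: From AG = 2·√43, AN = 7·√3, GN = 5, by the inverse law of cosines:
  cos(∠GAN) = (AG² + AN² - GN²) / (2·AG·AN)
  ∠GAN = 22.41°

Step 11: From AK = 22.34, AN = 7·√3, KN = 11, by the inverse law of cosines:
  cos(∠KAN) = (AK² + AN² - KN²) / (2·AK·AN)
  ∠KAN = 14.25°

Step 12: From NA = 7·√3, NH = 7·√7, AH = 7, by the inverse law of cosines:
  cos(∠ANH) = (NA² + NH² - AH²) / (2·NA·NH)
  ∠ANH = 10.89°

Step 13: From HA = 7, HN = 7·√7, AN = 7·√3, by the inverse law of cosines:
  cos(∠AHN) = (HA² + HN² - AN²) / (2·HA·HN)
  ∠AHN = 19.11°

Step 14: From KA = 22.34, KN = 11, AN = 7·√3, by the inverse law of cosines:
  cos(∠AKN) = (KA² + KN² - AN²) / (2·KA·KN)
  ∠AKN = 15.75°

Step 15: From GA = 2·√43, GN = 5, AN = 7·√3, by the inverse law of cosines:
  cos(∠AGN) = (GA² + GN² - AN²) / (2·GA·GN)
  ∠AGN = 67.59°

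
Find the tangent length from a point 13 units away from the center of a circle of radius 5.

The tangent, radius, and line from the external point to the center form a right triangle.
The right angle is where the tangent meets the radius.
By the Pythagorean theorem: tangent² + 5² = 13²
tangent² = 169 - 25 = 144
tangent = 12

12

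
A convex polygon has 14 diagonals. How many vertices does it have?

Using d = n(n - 3)/2, we solve 14 = n(n - 3)/2.
So n(n - 3) = 28.
Testing n = 7: 7 * 4 = 28 = 28. Correct.
The polygon has 7 sides.

7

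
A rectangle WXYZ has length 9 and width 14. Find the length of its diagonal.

A rectangle's diagonal splits it into two right triangles, with the diagonal as the hypotenuse.
By the Pythagorean theorem, d^2 = 9^2 + 14^2 = 277.
Therefore d = sqrt(277).

sqrt(277)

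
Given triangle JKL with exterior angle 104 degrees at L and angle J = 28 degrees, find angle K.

The exterior angle theorem states that an exterior angle equals the sum of the two non-adjacent interior angles.
So 104 = 28 + angle K, which gives angle K = 104 - 28 = 76 degrees.

76 degrees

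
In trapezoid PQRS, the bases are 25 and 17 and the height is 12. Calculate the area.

Area = (25 + 17) * 12 / 2 = 504 / 2 = 252

252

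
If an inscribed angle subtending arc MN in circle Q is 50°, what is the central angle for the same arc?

The inscribed angle theorem states that a central angle is always twice any inscribed angle that subtends the same arc.
Since the inscribed angle is 50°, the central angle = 2 × 50° = 100°.

100°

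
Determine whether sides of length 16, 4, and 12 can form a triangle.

Check the triangle inequality: 4 + 12 = 16 ≤ 16.
Since the sum of two sides does not exceed the third, no triangle can be formed.

No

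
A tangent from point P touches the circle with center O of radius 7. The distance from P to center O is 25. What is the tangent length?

tangent = √(d² - r²) = √(25² - 7²) = √(625 - 49) = √576 = 24

24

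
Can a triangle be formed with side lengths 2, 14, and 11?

Check the triangle inequality: 2 + 11 = 13 ≤ 14.
Since the sum of two sides does not exceed the third, no triangle can be formed.

No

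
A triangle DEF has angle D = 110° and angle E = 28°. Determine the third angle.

By the triangle angle sum property, the three interior angles of any triangle add up to 180°.
We know angle D = 110° and angle E = 28°, so their sum is 138°.
Therefore angle F = 180° - 138° = 42°.

42 degrees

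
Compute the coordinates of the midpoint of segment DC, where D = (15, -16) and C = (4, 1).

The midpoint is the average of the coordinates:
x: (15 + 4)/2 = 19/2
y: (-16 + 1)/2 = -15/2
Midpoint = (19/2, -15/2)

(19/2, -15/2)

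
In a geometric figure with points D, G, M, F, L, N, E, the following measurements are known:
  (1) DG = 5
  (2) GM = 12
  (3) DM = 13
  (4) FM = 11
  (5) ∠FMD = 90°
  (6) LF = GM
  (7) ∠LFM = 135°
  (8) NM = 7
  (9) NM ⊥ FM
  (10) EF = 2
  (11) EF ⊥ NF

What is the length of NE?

Step 1: By the law of cosines on triangle FMN: FN² = 11² + 7² − 2·11·7·cos(90°) = 170, so FN = √170.
Step 2: By the law of cosines on triangle NFE: NE² = √170² + 2² − 2·√170·2·cos(90°) = 174, so NE = √174.

Therefore, the length of NE = √174.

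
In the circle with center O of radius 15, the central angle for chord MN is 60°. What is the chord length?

Chord length = 2r sin(θ/2)
= 2 × 15 × sin(60°/2)
= 2 × 15 × sin(30°)
= 15

15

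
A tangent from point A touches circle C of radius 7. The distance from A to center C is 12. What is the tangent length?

The tangent, radius, and line from the external point to the center form a right triangle.
The right angle is where the tangent meets the radius.
By the Pythagorean theorem: tangent² + 7² = 12²
tangent² = 144 - 49 = 95
tangent = sqrt(95)

sqrt(95)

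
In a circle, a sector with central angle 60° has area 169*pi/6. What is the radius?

Sector area A = πr² × θ/360, so r² = 360A / (πθ).
r² = 360 × 169*pi/6 / (π × 60)
r² = 169
r = 13

13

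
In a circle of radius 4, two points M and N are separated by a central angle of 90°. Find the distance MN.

Drop a perpendicular from the center to the chord, bisecting both the chord and the central angle.
Each half-chord = r sin(θ/2) = 4 sin(45°).
The full chord = 2 × 4 × sin(45°) = 4*sqrt(2).

4*sqrt(2)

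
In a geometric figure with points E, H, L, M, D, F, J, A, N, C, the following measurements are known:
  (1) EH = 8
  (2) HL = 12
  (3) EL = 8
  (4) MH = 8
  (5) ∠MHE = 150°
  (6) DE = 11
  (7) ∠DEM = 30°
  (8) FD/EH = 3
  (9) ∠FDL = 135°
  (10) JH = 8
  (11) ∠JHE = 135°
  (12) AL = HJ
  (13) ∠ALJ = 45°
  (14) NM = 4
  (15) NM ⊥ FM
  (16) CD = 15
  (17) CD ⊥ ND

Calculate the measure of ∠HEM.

Step 1: By the law of cosines on triangle EHM: EM² = 8² + 8² − 2·8·8·cos(150°) = 238.85, so EM ≈ 15.45.
Step 2: By the inverse law of cosines on triangle HEM: cos(∠HEM) = (8² + 15.45² − 8²) / (2·8·15.45) = 238.85/247.28 = 0.9659, so ∠HEM = 15°.

Therefore, the measure of angle ∠HEM = 15°.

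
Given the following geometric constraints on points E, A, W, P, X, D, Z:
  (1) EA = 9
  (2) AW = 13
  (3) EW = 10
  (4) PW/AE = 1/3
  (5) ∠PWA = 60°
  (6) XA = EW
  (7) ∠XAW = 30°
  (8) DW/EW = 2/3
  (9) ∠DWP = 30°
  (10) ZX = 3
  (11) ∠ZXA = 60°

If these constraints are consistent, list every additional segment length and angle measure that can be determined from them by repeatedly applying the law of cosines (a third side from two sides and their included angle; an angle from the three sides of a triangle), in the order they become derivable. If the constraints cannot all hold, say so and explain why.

The constraints are consistent. Derivable facts, in order:
After 1 step:
- AP = √139
- AZ = √79
- PD ≈ 4.34
- WX ≈ 6.62
- ∠AEW = 86.18°
- ∠AWE = 43.69°
- ∠EAW = 50.13°
After 2 steps:
- ∠APW = 107.27°
- ∠AWX = 49.04°
- ∠AXW = 100.96°
- ∠AZX = 103°
- ∠DPW = 129.76°
- ∠PAW = 12.73°
- ∠PDW = 20.24°
- ∠XAZ = 17°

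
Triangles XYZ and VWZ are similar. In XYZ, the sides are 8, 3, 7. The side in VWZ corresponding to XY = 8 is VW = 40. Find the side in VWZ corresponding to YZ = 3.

k = 40/8 = 5. WZ = 5 * 3 = 15.

15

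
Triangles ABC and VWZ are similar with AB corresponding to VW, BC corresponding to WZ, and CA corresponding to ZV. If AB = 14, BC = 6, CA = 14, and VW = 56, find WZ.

k = 56/14 = 4. WZ = 4 * 6 = 24.

24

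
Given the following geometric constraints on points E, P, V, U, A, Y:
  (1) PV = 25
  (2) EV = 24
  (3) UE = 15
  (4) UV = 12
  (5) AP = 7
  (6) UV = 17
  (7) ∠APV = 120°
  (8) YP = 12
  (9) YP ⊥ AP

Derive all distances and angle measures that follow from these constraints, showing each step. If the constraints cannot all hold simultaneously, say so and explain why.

These constraints are not satisfiable: (4) UV = 12 and (6) UV = 17 assign two different lengths to the same segment. No planar figure meets all of them, so nothing further can be derived.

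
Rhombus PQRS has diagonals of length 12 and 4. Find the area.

Area = (12 * 4) / 2 = 48 / 2 = 24

24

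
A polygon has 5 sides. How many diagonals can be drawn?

The number of diagonals in an n-gon is n(n - 3)/2.
For n = 5: 5(5 - 3)/2 = 5 × 2 / 2 = 5.

5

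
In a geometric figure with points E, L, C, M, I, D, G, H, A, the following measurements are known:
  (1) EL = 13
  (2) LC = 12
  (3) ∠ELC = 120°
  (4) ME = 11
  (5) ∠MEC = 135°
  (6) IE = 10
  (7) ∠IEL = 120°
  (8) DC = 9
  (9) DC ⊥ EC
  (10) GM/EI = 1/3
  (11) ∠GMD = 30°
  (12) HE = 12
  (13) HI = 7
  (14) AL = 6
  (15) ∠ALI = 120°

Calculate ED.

Step 1: By the law of cosines on triangle ELC: EC² = 13² + 12² − 2·13·12·cos(120°) = 469, so EC ≈ 21.66.
Step 2: By the law of cosines on triangle ECD: ED² = 21.66² + 9² − 2·21.66·9·cos(90°) = 550, so ED = 5·√22.

Therefore, the length of ED = 5·√22.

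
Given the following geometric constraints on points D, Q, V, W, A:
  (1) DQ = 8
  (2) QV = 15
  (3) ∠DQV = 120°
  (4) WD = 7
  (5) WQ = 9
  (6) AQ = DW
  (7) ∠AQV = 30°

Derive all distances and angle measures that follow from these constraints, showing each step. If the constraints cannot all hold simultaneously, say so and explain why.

The constraints are consistent.

From the given relations:
  AQ = DW = 7

Step 1: From DQ = 8, QV = 15, and ∠DQV = 120°, by the law of cosines:
  DV² = DQ² + QV² - 2·DQ·QV·cos(120°) = 64 + 225 + 120 = 409
  DV ≈ 20.22

Step 2: From VQ = 15, QA = 7, and ∠VQA = 30°, by the law of cosines:
  VA² = VQ² + QA² - 2·VQ·QA·cos(30°) = 225 + 49 - 181.9 = 92.13
  VA ≈ 9.6

Step 3: From DQ = 8, DW = 7, QW = 9, by the inverse law of cosines:
  cos(∠QDW) = (DQ² + DW² - QW²) / (2·DQ·DW)
  ∠QDW = 73.4°

Step 4: From QD = 8, QW = 9, DW = 7, by the inverse law of cosines:
  cos(∠DQW) = (QD² + QW² - DW²) / (2·QD·QW)
  ∠DQW = 48.19°

Step 5: From WD = 7, WQ = 9, DQ = 8, by the inverse law of cosines:
  cos(∠DWQ) = (WD² + WQ² - DQ²) / (2·WD·WQ)
  ∠DWQ = 58.41°

Step 6: From DQ = 8, DV = 20.22, QV = 15, by the inverse law of cosines:
  cos(∠QDV) = (DQ² + DV² - QV²) / (2·DQ·DV)
  ∠QDV = 39.97°

Step 7: From VA = 9.6, VQ = 15, AQ = 7, by the inverse law of cosines:
  cos(∠AVQ) = (VA² + VQ² - AQ²) / (2·VA·VQ)
  ∠AVQ = 21.39°

Step 8: From VD = 20.22, VQ = 15, DQ = 8, by the inverse law of cosines:
  cos(∠DVQ) = (VD² + VQ² - DQ²) / (2·VD·VQ)
  ∠DVQ = 20.03°

Step 9: From AQ = 7, AV = 9.6, QV = 15, by the inverse law of cosines:
  cos(∠QAV) = (AQ² + AV² - QV²) / (2·AQ·AV)
  ∠QAV = 128.61°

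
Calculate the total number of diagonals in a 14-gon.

The number of diagonals in an n-gon is n(n - 3)/2.
For n = 14: 14(14 - 3)/2 = 14 × 11 / 2 = 77.

77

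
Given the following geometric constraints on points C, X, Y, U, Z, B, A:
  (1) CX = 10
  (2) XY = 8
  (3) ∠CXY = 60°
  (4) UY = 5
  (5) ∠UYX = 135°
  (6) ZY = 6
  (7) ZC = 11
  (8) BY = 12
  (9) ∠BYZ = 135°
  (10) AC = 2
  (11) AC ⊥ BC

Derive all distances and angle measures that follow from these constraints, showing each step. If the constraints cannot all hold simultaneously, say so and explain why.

The constraints are consistent.

Step 1: From CX = 10, XY = 8, and ∠CXY = 60°, by the law of cosines:
  CY² = CX² + XY² - 2·CX·XY·cos(60°) = 100 + 64 - 80 = 84
  CY = 2·√21

Step 2: From XY = 8, YU = 5, and ∠XYU = 135°, by the law of cosines:
  XU² = XY² + YU² - 2·XY·YU·cos(135°) = 64 + 25 + 56.57 = 145.6
  XU ≈ 12.07

Step 3: From ZY = 6, YB = 12, and ∠ZYB = 135°, by the law of cosines:
  ZB² = ZY² + YB² - 2·ZY·YB·cos(135°) = 36 + 144 + 101.8 = 281.8
  ZB ≈ 16.79

Step 4: From CX = 10, CY = 2·√21, XY = 8, by the inverse law of cosines:
  cos(∠XCY) = (CX² + CY² - XY²) / (2·CX·CY)
  ∠XCY = 49.11°

Step 5: From CY = 2·√21, CZ = 11, YZ = 6, by the inverse law of cosines:
  cos(∠YCZ) = (CY² + CZ² - YZ²) / (2·CY·CZ)
  ∠YCZ = 33.05°

Step 6: From XU = 12.07, XY = 8, UY = 5, by the inverse law of cosines:
  cos(∠UXY) = (XU² + XY² - UY²) / (2·XU·XY)
  ∠UXY = 17.04°

Step 7: From YC = 2·√21, YX = 8, CX = 10, by the inverse law of cosines:
  cos(∠CYX) = (YC² + YX² - CX²) / (2·YC·YX)
  ∠CYX = 70.89°

Step 8: From YC = 2·√21, YZ = 6, CZ = 11, by the inverse law of cosines:
  cos(∠CYZ) = (YC² + YZ² - CZ²) / (2·YC·YZ)
  ∠CYZ = 90.52°

Step 9: From UX = 12.07, UY = 5, XY = 8, by the inverse law of cosines:
  cos(∠XUY) = (UX² + UY² - XY²) / (2·UX·UY)
  ∠XUY = 27.96°

Step 10: From ZB = 16.79, ZY = 6, BY = 12, by the inverse law of cosines:
  cos(∠BZY) = (ZB² + ZY² - BY²) / (2·ZB·ZY)
  ∠BZY = 30.36°

Step 11: From ZC = 11, ZY = 6, CY = 2·√21, by the inverse law of cosines:
  cos(∠CZY) = (ZC² + ZY² - CY²) / (2·ZC·ZY)
  ∠CZY = 56.42°

Step 12: From BY = 12, BZ = 16.79, YZ = 6, by the inverse law of cosines:
  cos(∠YBZ) = (BY² + BZ² - YZ²) / (2·BY·BZ)
  ∠YBZ = 14.64°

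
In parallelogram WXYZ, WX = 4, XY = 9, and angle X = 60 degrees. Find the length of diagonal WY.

Law of cosines: d^2 = 4^2 + 9^2 - 2(4)(9)cos(60°) = 61, so d = sqrt(61).

sqrt(61)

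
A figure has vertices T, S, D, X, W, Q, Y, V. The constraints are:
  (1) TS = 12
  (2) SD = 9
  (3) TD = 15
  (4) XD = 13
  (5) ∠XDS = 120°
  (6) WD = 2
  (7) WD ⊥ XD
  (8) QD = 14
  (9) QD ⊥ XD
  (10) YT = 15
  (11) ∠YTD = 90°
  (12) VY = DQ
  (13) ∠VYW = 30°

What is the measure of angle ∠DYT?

Step 1: By the law of cosines on triangle YTD: YD² = 15² + 15² − 2·15·15·cos(90°) = 450, so YD = 15·√2.
Step 2: By the inverse law of cosines on triangle DYT: cos(∠DYT) = ((15·√2)² + 15² − 15²) / (2·15·√2·15) = 450/636.4 = 0.7071, so ∠DYT = 45°.

Therefore, the measure of angle ∠DYT = 45°.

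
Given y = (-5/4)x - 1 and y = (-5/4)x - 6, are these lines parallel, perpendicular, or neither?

Slope of line 1: m1 = -5/4
Slope of line 2: m2 = -5/4
Two lines are parallel if and only if they have equal slopes (or both are vertical).
Here m1 = m2 = -5/4, confirming the lines are parallel.

Parallel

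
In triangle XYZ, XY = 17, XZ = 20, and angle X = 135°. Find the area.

Area = (1/2) * XY * XZ * sin(X)
Area = (1/2) * 17 * 20 * sin(135°)
Area = (1/2) * 17 * 20 * sqrt(2)/2
Area = 85*sqrt(2)

85*sqrt(2)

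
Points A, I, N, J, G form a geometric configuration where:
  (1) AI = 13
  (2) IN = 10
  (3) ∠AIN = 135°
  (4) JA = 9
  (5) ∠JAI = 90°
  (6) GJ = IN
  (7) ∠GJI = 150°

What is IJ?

Step 1: By the law of cosines on triangle IAJ: IJ² = 13² + 9² − 2·13·9·cos(90°) = 250, so IJ = 5·√10.

Therefore, the length of IJ = 5·√10.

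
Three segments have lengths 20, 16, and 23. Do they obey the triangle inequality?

For three segments to close into a triangle, no single side can be as long as the other two combined.
The longest side is 23, and 16 + 20 = 36 > 23.
A triangle can be formed.

Yes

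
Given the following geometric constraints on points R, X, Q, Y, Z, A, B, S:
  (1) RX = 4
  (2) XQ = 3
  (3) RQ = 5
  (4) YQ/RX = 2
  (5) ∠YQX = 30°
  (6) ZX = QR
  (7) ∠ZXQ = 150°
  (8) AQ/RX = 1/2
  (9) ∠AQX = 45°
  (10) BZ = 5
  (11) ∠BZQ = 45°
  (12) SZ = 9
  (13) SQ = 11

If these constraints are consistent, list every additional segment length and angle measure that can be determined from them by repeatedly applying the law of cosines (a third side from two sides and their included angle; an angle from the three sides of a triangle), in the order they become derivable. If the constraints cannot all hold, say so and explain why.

The constraints are consistent. Derivable facts, in order:
After 1 step:
- QZ ≈ 7.74
- XA ≈ 2.12
- XY ≈ 5.61
- ∠QRX = 36.87°
- ∠QXR = 90°
- ∠RQX = 53.13°
After 2 steps:
- QB ≈ 5.5
- ∠AXQ = 41.73°
- ∠QAX = 93.27°
- ∠QSZ = 44.17°
- ∠QXY = 134.48°
- ∠QYX = 15.52°
- ∠QZS = 81.76°
- ∠QZX = 11.17°
- ∠SQZ = 54.07°
- ∠XQZ = 18.83°
After 3 steps:
- ∠BQZ = 40.03°
- ∠QBZ = 94.97°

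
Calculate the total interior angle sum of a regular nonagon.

The sum of interior angles of an n-sided polygon is (n - 2) * 180.
For n = 9: (9 - 2) * 180 = 7 * 180 = 1260 degrees.

1260 degrees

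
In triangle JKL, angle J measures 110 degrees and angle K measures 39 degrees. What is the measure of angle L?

The interior angles sum to 180°: angle L = 180 - 110 - 39 = 31°.
The triangle is obtuse (angles 110°, 39°, 31°).

31 degrees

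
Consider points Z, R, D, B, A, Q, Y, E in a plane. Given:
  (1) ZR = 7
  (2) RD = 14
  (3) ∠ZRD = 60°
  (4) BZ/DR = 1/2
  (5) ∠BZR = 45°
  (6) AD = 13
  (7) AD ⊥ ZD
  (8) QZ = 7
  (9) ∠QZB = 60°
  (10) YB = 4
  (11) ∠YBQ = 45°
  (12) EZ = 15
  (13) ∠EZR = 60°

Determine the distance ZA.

Step 1: By the law of cosines on triangle ZRD: ZD² = 7² + 14² − 2·7·14·cos(60°) = 147, so ZD = 7·√3.
Step 2: By the law of cosines on triangle ZDA: ZA² = (7·√3)² + 13² − 2·7·√3·13·cos(90°) = 316, so ZA = 2·√79.

Therefore, the length of ZA = 2·√79.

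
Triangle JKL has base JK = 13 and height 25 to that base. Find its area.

A triangle's area is half the area of a rectangle with the same base and height.
Area = (1/2) * 13 * 25 = 325/2.

325/2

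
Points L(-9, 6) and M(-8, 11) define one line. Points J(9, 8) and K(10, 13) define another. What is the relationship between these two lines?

Slope of line 1: m1 = (11 - 6)/(-8 - -9) = 5/1 = 5
Slope of line 2: m2 = (13 - 8)/(10 - 9) = 5/1 = 5
Two lines are parallel if and only if they have equal slopes (or both are vertical).
Here m1 = m2 = 5, confirming the lines are parallel.

Parallel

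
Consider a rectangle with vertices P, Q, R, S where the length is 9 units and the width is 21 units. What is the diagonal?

d = sqrt(9^2 + 21^2) = sqrt(522) = 3*sqrt(58)

3*sqrt(58)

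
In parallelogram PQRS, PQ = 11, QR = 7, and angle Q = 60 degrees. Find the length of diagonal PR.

Using the law of cosines:
d^2 = 11^2 + 7^2 - 2(11)(7)cos(60 degrees)
d^2 = 121 + 49 - 154*1/2
d^2 = 93
d = sqrt(93)

sqrt(93)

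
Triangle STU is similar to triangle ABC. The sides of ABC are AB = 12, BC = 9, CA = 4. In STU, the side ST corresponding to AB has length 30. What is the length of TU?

k = 30/12 = 5/2. TU = 5/2 * 9 = 45/2.

45/2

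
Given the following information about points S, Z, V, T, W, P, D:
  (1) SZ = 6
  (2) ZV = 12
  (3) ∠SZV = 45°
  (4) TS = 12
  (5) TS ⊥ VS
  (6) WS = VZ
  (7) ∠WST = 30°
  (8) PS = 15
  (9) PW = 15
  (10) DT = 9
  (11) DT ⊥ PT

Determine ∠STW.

From the given relations: WS = VZ = 12.
Step 1: By the law of cosines on triangle TSW: TW² = 12² + 12² − 2·12·12·cos(30°) = 38.58, so TW ≈ 6.21.
Step 2: By the inverse law of cosines on triangle STW: cos(∠STW) = (12² + 6.21² − 12²) / (2·12·6.21) = 38.58/149.08 = 0.2588, so ∠STW = 75°.

Therefore, the measure of angle ∠STW = 75°.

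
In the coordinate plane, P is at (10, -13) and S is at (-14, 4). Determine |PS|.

d = sqrt((-14 - 10)^2 + (4 - -13)^2)
d = sqrt(-24^2 + 17^2)
d = sqrt(576 + 289)
d = sqrt(865)

sqrt(865)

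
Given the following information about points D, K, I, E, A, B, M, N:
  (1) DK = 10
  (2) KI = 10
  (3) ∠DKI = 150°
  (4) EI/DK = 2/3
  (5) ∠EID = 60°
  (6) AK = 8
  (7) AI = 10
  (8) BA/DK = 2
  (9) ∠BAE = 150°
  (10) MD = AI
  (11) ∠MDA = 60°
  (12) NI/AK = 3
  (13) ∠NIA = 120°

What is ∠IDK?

Step 1: By the law of cosines on triangle DKI: DI² = 10² + 10² − 2·10·10·cos(150°) = 373.21, so DI ≈ 19.32.
Step 2: By the inverse law of cosines on triangle IDK: cos(∠IDK) = (19.32² + 10² − 10²) / (2·19.32·10) = 373.21/386.37 = 0.9659, so ∠IDK = 15°.

Therefore, the measure of angle ∠IDK = 15°.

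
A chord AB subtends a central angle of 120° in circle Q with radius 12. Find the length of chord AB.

Chord length = 2r sin(θ/2)
= 2 × 12 × sin(120°/2)
= 2 × 12 × sin(60°)
= 12*sqrt(3)

12*sqrt(3)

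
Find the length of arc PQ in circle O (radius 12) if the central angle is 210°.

The full circumference is 2πr = 2π(12) = 24*pi.
The arc spans 210° out of 360°, which is a fraction of 7/12.
Arc length = 24*pi × 7/12 = 14*pi.

14*pi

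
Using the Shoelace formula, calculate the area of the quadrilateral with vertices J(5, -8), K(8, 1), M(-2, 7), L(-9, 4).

Using the Shoelace formula for a quadrilateral (vertices in order):
Area = (1/2)|sum of (x_i * y_(i+1) - x_(i+1) * y_i)|
Terms: (5*1 - 8*-8) = 69, (8*7 - -2*1) = 58, (-2*4 - -9*7) = 55, (-9*-8 - 5*4) = 52
Sum = 234
Area = (1/2)(234) = 117

117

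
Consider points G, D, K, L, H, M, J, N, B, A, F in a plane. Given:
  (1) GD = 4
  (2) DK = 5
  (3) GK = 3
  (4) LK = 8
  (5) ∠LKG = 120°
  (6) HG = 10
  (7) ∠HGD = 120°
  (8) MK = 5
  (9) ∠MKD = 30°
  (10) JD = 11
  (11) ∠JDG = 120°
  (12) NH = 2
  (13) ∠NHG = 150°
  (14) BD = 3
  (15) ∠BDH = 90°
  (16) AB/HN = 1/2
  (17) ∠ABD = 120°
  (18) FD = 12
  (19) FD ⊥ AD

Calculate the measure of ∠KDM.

Step 1: By the law of cosines on triangle DKM: DM² = 5² + 5² − 2·5·5·cos(30°) = 6.7, so DM ≈ 2.59.
Step 2: By the inverse law of cosines on triangle KDM: cos(∠KDM) = (5² + 2.59² − 5²) / (2·5·2.59) = 6.7/25.88 = 0.2588, so ∠KDM = 75°.

Therefore, the measure of angle ∠KDM = 75°.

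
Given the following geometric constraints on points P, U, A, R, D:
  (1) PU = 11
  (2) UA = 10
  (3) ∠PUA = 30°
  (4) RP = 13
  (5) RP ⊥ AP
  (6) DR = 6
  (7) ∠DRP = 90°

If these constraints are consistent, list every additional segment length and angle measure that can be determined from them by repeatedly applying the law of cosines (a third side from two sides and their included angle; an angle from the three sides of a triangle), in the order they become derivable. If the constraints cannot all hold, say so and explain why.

The constraints are consistent. Derivable facts, in order:
After 1 step:
- PA ≈ 5.52
- PD ≈ 14.32
After 2 steps:
- AR ≈ 14.12
- ∠APU = 64.92°
- ∠DPR = 24.78°
- ∠PAU = 85.08°
- ∠PDR = 65.22°
After 3 steps:
- ∠ARP = 23.01°
- ∠PAR = 66.99°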